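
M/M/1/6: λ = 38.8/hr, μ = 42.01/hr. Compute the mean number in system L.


ρ = 38.8/42.01 = 0.9236
L = ρ[1 − (K+1)ρ^K + Kρ^(K+1)] / [(1−ρ)(1−ρ^(K+1))]
Numerator: 0.9236·(1 − 7·0.620689 + 6·0.573262) = 0.087508
Denominator: (0.07641)·(0.426738) = 0.032607
L = 0.087508/0.032607 = 2.6837

Final: 2.6837


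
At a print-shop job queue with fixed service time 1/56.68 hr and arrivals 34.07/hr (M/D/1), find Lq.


ρ = 34.07/56.68 = 0.6011
M/D/1: Lq = ρ²/(2(1−ρ)) = 0.3613/(2·0.3989) = 0.45288

Final: 0.45288


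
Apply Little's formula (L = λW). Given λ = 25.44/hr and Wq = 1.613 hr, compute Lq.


Lq = λWq = 25.44·1.613 = 41.0347

Final: 41.0347


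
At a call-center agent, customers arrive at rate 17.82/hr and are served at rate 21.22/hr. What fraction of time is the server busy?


ρ = λ/μ = 17.82/21.22 = 0.8398

Final: 0.8398


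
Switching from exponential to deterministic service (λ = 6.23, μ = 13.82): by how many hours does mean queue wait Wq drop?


ρ = 6.23/13.82 = 0.4508
Wq(M/M/1) = ρ/(μ−λ) = 0.4508/7.59 = 0.05939 hr
Wq(M/D/1) = ρ/(2(μ−λ)) = 0.02970 hr
Savings = 0.05939 − 0.02970 = 0.02970 hr

Final: 0.02970 hr


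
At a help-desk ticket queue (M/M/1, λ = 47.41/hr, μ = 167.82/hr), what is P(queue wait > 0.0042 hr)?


ρ = 47.41/167.82 = 0.2825
P(Wq > t) = ρ·e^{−(μ−λ)t} = 0.2825·e^{−0.5057}
= 0.2825·0.603070 = 0.170370

Final: 0.170370


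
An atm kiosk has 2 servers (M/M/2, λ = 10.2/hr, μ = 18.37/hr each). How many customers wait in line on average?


a = λ/μ = 0.5553; ρ = a/2 = 0.2776
P₀ = 0.565403
Lq = P₀·a^c·ρ / (c!·(1−ρ)²) = 0.565403·0.30831·0.2776/(2·0.52182)
= 0.04637

Final: 0.04637


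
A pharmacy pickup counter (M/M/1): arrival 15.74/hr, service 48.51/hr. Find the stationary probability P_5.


ρ = 15.74/48.51 = 0.3245
P_n = (1−ρ)·ρ^n = (1 − 0.3245)·0.3245^5 = 0.6755·0.003596 = 0.002429

Final: 0.002429


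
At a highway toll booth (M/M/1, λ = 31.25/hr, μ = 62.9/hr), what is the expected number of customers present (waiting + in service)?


ρ = λ/μ = 31.25/62.9 = 0.4968
L = ρ/(1−ρ) = 0.4968/(1 − 0.4968) = 0.4968/0.5032 = 0.9874

Final: 0.9874


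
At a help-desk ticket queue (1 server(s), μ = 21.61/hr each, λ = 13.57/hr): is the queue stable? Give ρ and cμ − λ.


Total capacity cμ = 1·21.61 = 21.61/hr
ρ = λ/(cμ) = 13.57/21.61 = 0.6280
Stable ⇔ ρ < 1: YES
Spare capacity = cμ − λ = 21.61 − 13.57 = 8.04/hr

Final: ρ = 0.6280; stable; margin = 8.04/hr


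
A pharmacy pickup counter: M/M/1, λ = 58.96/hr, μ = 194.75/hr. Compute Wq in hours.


ρ = 58.96/194.75 = 0.3027
Wq = ρ/(μ−λ) = 0.3027/(194.75 − 58.96) = 0.3027/135.79 = 0.002230 hr

Final: 0.002230 hr


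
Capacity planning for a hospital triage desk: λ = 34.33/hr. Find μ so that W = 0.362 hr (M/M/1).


W = 1/(μ−λ) ⇒ μ − λ = 1/W = 1/0.362 = 2.7624
μ = λ + 1/W = 34.33 + 2.7624 = 37.0924 per hr

Final: 37.0924 /hr


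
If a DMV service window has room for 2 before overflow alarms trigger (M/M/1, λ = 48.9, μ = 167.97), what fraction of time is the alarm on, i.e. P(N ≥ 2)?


ρ = 48.9/167.97 = 0.2911
P(N ≥ n) = ρ^n = 0.2911^2 = 0.084753

Final: 0.084753


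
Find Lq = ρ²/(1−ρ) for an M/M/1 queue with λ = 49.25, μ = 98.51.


ρ = 49.25/98.51 = 0.4999
Lq = ρ²/(1−ρ) = 0.2499/0.5001 = 0.4998

Final: 0.4998


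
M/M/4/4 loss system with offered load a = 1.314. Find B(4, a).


B(c,a) = (a^c/c!) / Σ_{k=0}^{c} a^k/k!
a^4/4! = 0.124214
Σ terms (k=0..4): 1.00000 + 1.31400 + 0.86330 + 0.37812 + 0.12421 = 3.679636
B = 0.124214/3.679636 = 0.033757

Final: 0.033757


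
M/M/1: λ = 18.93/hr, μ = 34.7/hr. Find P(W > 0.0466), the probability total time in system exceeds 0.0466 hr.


W ~ Exponential(μ−λ) for M/M/1.
μ − λ = 34.7 − 18.93 = 15.7700
P(W > t) = e^{−(μ−λ)t} = e^{−0.7349} = 0.479562

Final: 0.479562


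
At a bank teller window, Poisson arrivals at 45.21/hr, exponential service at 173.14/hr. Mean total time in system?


W = 1/(μ−λ) = 1/(173.14 − 45.21) = 1/127.93 = 0.007817 hr

Final: 0.007817 hr


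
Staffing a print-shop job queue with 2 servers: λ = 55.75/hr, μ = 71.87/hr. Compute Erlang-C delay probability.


a = λ/μ = 0.7757; ρ = a/2 = 0.3879
P₀ = 0.441075 (from M/M/c formula)
C(c,a) = [a^c/(c!(1−ρ))]·P₀ = [0.60172/(2·0.6121)]·0.441075
= 0.49148·0.441075 = 0.216781

Final: 0.216781


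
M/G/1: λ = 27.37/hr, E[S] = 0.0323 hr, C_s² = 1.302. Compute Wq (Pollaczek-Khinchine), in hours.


ρ = λ·E[S] = 27.37·0.0323 = 0.8841
E[S²] = E[S]²(1+C_s²) = 0.0323²·(1+1.302) = 0.002402
Wq = λ·E[S²]/(2(1−ρ)) = 27.37·0.002402/(2·0.1159) = 0.28346 hr

Final: 0.28346 hr


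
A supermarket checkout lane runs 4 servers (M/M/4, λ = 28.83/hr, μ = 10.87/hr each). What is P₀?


a = λ/μ = 28.83/10.87 = 2.6523; ρ = a/c = 0.6631
Σ_{k=0}^{3} a^k/k! (terms k=0..3) = 1.00000 + 2.65225 + 3.51723 + 3.10952 = 10.27900
Tail: a^4/(4!(1−ρ)) = 49.48350/(24·0.3369) = 6.11929
P₀ = 1/(10.27900 + 6.11929) = 1/16.39829 = 0.060982

Final: 0.060982


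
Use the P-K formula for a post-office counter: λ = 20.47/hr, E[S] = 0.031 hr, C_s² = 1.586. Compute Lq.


ρ = λ·E[S] = 20.47·0.031 = 0.6346
Lq = ρ²(1+C_s²)/(2(1−ρ)) = 0.4027·(1+1.586)/(2·0.3654)
= 0.4027·2.5860/0.7309 = 1.42480

Final: 1.42480


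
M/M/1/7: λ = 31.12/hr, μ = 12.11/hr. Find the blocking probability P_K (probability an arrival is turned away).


ρ = λ/μ = 31.12/12.11 = 2.5698
P_K = (1−ρ)ρ^K/(1−ρ^(K+1)) = (-1.5698·740.062019)/(1 − 1901.794388)
= -1161.732368/-1900.794388 = 0.611183

Final: 0.611183


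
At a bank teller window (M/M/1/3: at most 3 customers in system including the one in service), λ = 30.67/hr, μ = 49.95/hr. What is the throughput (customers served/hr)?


ρ = 0.6140; P_K = (1−ρ)ρ^3/(1−ρ^4) = 0.104157
λ_eff = λ(1 − P_K) = 30.67·(1 − 0.104157) = 30.67·0.895843 = 27.4755 /hr

Final: 27.4755 /hr


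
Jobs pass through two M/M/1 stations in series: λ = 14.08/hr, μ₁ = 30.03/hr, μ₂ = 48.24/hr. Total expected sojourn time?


Each node sees arrival rate λ = 14.08/hr (tandem ⇒ throughput preserved).
W₁ = 1/(μ₁−λ) = 1/(30.03−14.08) = 0.06270 hr
W₂ = 1/(μ₂−λ) = 1/(48.24−14.08) = 0.02927 hr
W_total = W₁ + W₂ = 0.06270 + 0.02927 = 0.09197 hr

Final: 0.09197 hr


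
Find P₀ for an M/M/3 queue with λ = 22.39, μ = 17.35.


a = λ/μ = 22.39/17.35 = 1.2905; ρ = a/c = 0.4302
Σ_{k=0}^{2} a^k/k! (terms k=0..2) = 1.00000 + 1.29049 + 0.83268 = 3.12317
Tail: a^3/(3!(1−ρ)) = 2.14914/(6·0.5698) = 0.62858
P₀ = 1/(3.12317 + 0.62858) = 1/3.75175 = 0.266542

Final: 0.266542


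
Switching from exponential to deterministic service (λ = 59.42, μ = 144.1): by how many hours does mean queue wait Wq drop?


ρ = 59.42/144.1 = 0.4124
Wq(M/M/1) = ρ/(μ−λ) = 0.4124/84.68 = 0.004870 hr
Wq(M/D/1) = ρ/(2(μ−λ)) = 0.002435 hr
Savings = 0.004870 − 0.002435 = 0.002435 hr

Final: 0.002435 hr


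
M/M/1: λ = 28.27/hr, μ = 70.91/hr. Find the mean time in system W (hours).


W = 1/(μ−λ) = 1/(70.91 − 28.27) = 1/42.64 = 0.02345 hr

Final: 0.02345 hr


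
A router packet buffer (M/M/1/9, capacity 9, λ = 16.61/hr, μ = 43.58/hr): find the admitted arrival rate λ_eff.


ρ = 0.3811; P_K = (1−ρ)ρ^9/(1−ρ^10) = 0.0001050
λ_eff = λ(1 − P_K) = 16.61·(1 − 0.0001050) = 16.61·0.999895 = 16.6083 /hr

Final: 16.6083 /hr


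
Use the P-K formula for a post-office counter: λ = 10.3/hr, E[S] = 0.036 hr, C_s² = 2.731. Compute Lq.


ρ = λ·E[S] = 10.3·0.036 = 0.3708
Lq = ρ²(1+C_s²)/(2(1−ρ)) = 0.1375·(1+2.731)/(2·0.6292)
= 0.1375·3.7310/1.2584 = 0.40765

Final: 0.40765


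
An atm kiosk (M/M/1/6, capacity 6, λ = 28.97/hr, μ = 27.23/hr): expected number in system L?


ρ = 28.97/27.23 = 1.0639
L = ρ[1 − (K+1)ρ^K + Kρ^(K+1)] / [(1−ρ)(1−ρ^(K+1))]
Numerator: 1.0639·(1 − 7·1.450124 + 6·1.542787) = 0.112619
Denominator: (-0.06390)·(-0.542787) = 0.034684
L = 0.112619/0.034684 = 3.2470

Final: 3.2470


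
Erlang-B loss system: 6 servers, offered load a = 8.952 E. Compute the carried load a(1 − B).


B(6,8.952) = 0.438242 (Erlang-B)
Carried load = a(1 − B) = 8.952·(1 − 0.438242) = 8.952·0.561758 = 5.0289 E

Final: 5.0289 Erlangs


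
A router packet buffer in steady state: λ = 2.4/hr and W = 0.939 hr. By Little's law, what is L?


L = λW = 2.4·0.939 = 2.2536

Final: 2.2536


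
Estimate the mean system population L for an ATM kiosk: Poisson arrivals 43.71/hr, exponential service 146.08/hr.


ρ = λ/μ = 43.71/146.08 = 0.2992
L = ρ/(1−ρ) = 0.2992/(1 − 0.2992) = 0.2992/0.7008 = 0.4270

Final: 0.4270


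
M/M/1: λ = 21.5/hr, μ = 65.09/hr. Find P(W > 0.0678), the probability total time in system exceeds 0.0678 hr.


W ~ Exponential(μ−λ) for M/M/1.
μ − λ = 65.09 − 21.5 = 43.5900
P(W > t) = e^{−(μ−λ)t} = e^{−2.9554} = 0.052058

Final: 0.052058


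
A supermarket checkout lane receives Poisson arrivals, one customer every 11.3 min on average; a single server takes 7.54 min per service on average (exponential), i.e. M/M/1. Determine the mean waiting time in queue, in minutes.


λ = 60/11.3 = 5.3097 /hr
μ = 60/7.54 = 7.9576 /hr
ρ = λ/μ = 5.3097/7.9576 = 0.6673
Wq = ρ/(μ−λ) = 0.6673/(7.9576−5.3097) = 0.25200 hr
In minutes: 0.25200·60 = 15.120 min

Final: 15.120 min


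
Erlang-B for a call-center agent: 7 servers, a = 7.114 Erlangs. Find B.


B(c,a) = (a^c/c!) / Σ_{k=0}^{c} a^k/k!
a^7/7! = 182.964355
Σ terms (k=0..7): 1.00000 + 7.11400 + 25.30450 + 60.00540 + 106.71960 + 151.84065 + 180.03240 + 182.96436 = 714.980906
B = 182.964355/714.980906 = 0.255901

Final: 0.255901


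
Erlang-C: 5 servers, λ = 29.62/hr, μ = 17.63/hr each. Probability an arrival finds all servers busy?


a = λ/μ = 1.6801; ρ = a/5 = 0.3360
P₀ = 0.185810 (from M/M/c formula)
C(c,a) = [a^c/(c!(1−ρ))]·P₀ = [13.38640/(120·0.6640)]·0.185810
= 0.16801·0.185810 = 0.031217

Final: 0.031217


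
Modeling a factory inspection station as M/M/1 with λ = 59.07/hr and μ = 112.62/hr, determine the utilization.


ρ = λ/μ = 59.07/112.62 = 0.5245

Final: 0.5245


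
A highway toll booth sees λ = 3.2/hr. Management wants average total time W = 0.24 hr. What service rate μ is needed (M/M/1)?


W = 1/(μ−λ) ⇒ μ − λ = 1/W = 1/0.24 = 4.1667
μ = λ + 1/W = 3.2 + 4.1667 = 7.3667 per hr

Final: 7.3667 /hr


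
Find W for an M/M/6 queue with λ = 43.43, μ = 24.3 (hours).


a = 1.7872; ρ = 0.2979; P₀ = 0.167297
Lq = P₀·a^c·ρ/(c!(1−ρ)²) = 0.004576
Wq = Lq/λ = 0.004576/43.43 = 0.0001054 hr
W = Wq + 1/μ = 0.0001054 + 0.04115 = 0.04126 hr

Final: 0.04126 hr


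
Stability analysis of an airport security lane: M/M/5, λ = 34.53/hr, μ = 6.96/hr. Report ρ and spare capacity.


Total capacity cμ = 5·6.96 = 34.80/hr
ρ = λ/(cμ) = 34.53/34.80 = 0.9922
Stable ⇔ ρ < 1: YES
Spare capacity = cμ − λ = 34.80 − 34.53 = 0.27/hr

Final: ρ = 0.9922; stable; margin = 0.27/hr


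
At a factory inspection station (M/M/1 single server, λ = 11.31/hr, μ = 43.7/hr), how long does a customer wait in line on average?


ρ = 11.31/43.7 = 0.2588
Wq = ρ/(μ−λ) = 0.2588/(43.7 − 11.31) = 0.2588/32.39 = 0.007990 hr

Final: 0.007990 hr


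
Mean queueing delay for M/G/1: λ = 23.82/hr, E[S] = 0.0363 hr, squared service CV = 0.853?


ρ = λ·E[S] = 23.82·0.0363 = 0.8647
E[S²] = E[S]²(1+C_s²) = 0.0363²·(1+0.853) = 0.002442
Wq = λ·E[S²]/(2(1−ρ)) = 23.82·0.002442/(2·0.1353) = 0.21488 hr

Final: 0.21488 hr


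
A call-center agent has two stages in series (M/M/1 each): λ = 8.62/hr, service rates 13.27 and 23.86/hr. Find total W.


Each node sees arrival rate λ = 8.62/hr (tandem ⇒ throughput preserved).
W₁ = 1/(μ₁−λ) = 1/(13.27−8.62) = 0.21505 hr
W₂ = 1/(μ₂−λ) = 1/(23.86−8.62) = 0.06562 hr
W_total = W₁ + W₂ = 0.21505 + 0.06562 = 0.28067 hr

Final: 0.28067 hr


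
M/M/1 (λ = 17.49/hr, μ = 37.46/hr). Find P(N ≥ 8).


ρ = 17.49/37.46 = 0.4669
P(N ≥ n) = ρ^n = 0.4669^8 = 0.002258

Final: 0.002258


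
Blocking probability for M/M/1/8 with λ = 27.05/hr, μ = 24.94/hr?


ρ = λ/μ = 27.05/24.94 = 1.0846
P_K = (1−ρ)ρ^K/(1−ρ^(K+1)) = (-0.08460·1.914990)/(1 − 2.077004)
= -0.162014/-1.077004 = 0.150430

Final: 0.150430


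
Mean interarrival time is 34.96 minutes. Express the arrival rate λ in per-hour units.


λ = 1/(interarrival time) in consistent units.
1 hour = 60 min, so λ = 60/34.96 = 1.7162 per hour

Final: 1.7162 /hr


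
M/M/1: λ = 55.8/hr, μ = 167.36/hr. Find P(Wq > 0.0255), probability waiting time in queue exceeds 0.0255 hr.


ρ = 55.8/167.36 = 0.3334
P(Wq > t) = ρ·e^{−(μ−λ)t} = 0.3334·e^{−2.8448}
= 0.3334·0.058147 = 0.019387

Final: 0.019387


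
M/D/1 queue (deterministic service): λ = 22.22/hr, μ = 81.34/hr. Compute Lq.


ρ = 22.22/81.34 = 0.2732
M/D/1: Lq = ρ²/(2(1−ρ)) = 0.07462/(2·0.7268) = 0.05134

Final: 0.05134


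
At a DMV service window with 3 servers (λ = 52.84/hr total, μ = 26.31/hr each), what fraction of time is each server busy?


ρ = λ/(cμ) = 52.84/(3·26.31) = 52.84/78.93 = 0.6695

Final: 0.6695


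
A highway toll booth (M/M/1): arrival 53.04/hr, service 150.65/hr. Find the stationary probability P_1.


ρ = 53.04/150.65 = 0.3521
P_n = (1−ρ)·ρ^n = (1 − 0.3521)·0.3521^1 = 0.6479·0.352074 = 0.228118

Final: 0.228118


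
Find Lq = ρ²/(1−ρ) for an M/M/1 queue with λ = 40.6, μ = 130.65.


ρ = 40.6/130.65 = 0.3108
Lq = ρ²/(1−ρ) = 0.09657/0.6892 = 0.1401

Final: 0.1401


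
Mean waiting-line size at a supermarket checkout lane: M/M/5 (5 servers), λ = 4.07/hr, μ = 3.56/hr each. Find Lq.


a = λ/μ = 1.1433; ρ = a/5 = 0.2287
P₀ = 0.318663
Lq = P₀·a^c·ρ / (c!·(1−ρ)²) = 0.318663·1.95309·0.2287/(120·0.59498)
= 0.001993

Final: 0.001993


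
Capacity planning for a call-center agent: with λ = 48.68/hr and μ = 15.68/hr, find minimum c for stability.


Stability requires cμ > λ ⇔ c > λ/μ.
λ/μ = 48.68/15.68 = 3.1046
Minimum integer c = ⌊3.1046⌋ + 1 = 4
Check: 4·15.68 = 62.72 > 48.68, while 3·15.68 = 47.04 ≤ 48.68

Final: 4 servers


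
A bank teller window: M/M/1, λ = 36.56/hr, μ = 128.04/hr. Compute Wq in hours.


ρ = 36.56/128.04 = 0.2855
Wq = ρ/(μ−λ) = 0.2855/(128.04 − 36.56) = 0.2855/91.48 = 0.003121 hr

Final: 0.003121 hr


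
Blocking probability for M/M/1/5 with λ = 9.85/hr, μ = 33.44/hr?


ρ = λ/μ = 9.85/33.44 = 0.2946
P_K = (1−ρ)ρ^K/(1−ρ^(K+1)) = (0.7054·0.002217)/(1 − 0.0006532)
= 0.001564/0.999347 = 0.001565

Final: 0.001565


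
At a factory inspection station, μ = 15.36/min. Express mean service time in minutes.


Mean service time = 1/μ = 1/15.36 minute = 0.06510 minute
In minutes: 0.06510 × 1 = 0.06510 min

Final: 0.06510 min


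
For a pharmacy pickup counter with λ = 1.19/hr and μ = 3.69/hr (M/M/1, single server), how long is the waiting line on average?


ρ = 1.19/3.69 = 0.3225
Lq = ρ²/(1−ρ) = 0.1040/0.6775 = 0.1535

Final: 0.1535


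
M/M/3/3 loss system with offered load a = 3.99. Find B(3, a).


B(c,a) = (a^c/c!) / Σ_{k=0}^{c} a^k/k!
a^3/3! = 10.586867
Σ terms (k=0..3): 1.00000 + 3.99000 + 7.96005 + 10.58687 = 23.536917
B = 10.586867/23.536917 = 0.449798

Final: 0.449798


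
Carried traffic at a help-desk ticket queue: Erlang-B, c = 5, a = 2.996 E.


B(5,2.996) = 0.109713 (Erlang-B)
Carried load = a(1 − B) = 2.996·(1 − 0.109713) = 2.996·0.890287 = 2.6673 E

Final: 2.6673 Erlangs


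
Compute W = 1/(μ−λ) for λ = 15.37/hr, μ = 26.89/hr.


W = 1/(μ−λ) = 1/(26.89 − 15.37) = 1/11.52 = 0.08681 hr

Final: 0.08681 hr


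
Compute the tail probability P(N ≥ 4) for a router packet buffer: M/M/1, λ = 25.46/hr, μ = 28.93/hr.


ρ = 25.46/28.93 = 0.8801
P(N ≥ n) = ρ^n = 0.8801^4 = 0.599846

Final: 0.599846


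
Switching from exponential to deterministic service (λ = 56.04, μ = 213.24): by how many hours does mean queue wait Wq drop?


ρ = 56.04/213.24 = 0.2628
Wq(M/M/1) = ρ/(μ−λ) = 0.2628/157.20 = 0.001672 hr
Wq(M/D/1) = ρ/(2(μ−λ)) = 0.0008359 hr
Savings = 0.001672 − 0.0008359 = 0.0008359 hr

Final: 0.0008359 hr


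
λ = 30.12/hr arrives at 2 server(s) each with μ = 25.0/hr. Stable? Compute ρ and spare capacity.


Total capacity cμ = 2·25.0 = 50.00/hr
ρ = λ/(cμ) = 30.12/50.00 = 0.6024
Stable ⇔ ρ < 1: YES
Spare capacity = cμ − λ = 50.00 − 30.12 = 19.88/hr

Final: ρ = 0.6024; stable; margin = 19.88/hr


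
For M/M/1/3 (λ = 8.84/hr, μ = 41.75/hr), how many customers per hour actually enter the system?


ρ = 0.2117; P_K = (1−ρ)ρ^3/(1−ρ^4) = 0.007498
λ_eff = λ(1 − P_K) = 8.84·(1 − 0.007498) = 8.84·0.992502 = 8.7737 /hr

Final: 8.7737 /hr


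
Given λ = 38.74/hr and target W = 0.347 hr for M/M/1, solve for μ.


W = 1/(μ−λ) ⇒ μ − λ = 1/W = 1/0.347 = 2.8818
μ = λ + 1/W = 38.74 + 2.8818 = 41.6218 per hr

Final: 41.6218 /hr


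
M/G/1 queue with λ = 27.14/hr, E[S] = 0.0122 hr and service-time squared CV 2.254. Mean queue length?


ρ = λ·E[S] = 27.14·0.0122 = 0.3311
Lq = ρ²(1+C_s²)/(2(1−ρ)) = 0.1096·(1+2.254)/(2·0.6689)
= 0.1096·3.2540/1.3378 = 0.26667

Final: 0.26667


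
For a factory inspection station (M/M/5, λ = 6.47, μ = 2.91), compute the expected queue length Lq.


a = λ/μ = 2.2234; ρ = a/5 = 0.4447
P₀ = 0.106833
Lq = P₀·a^c·ρ / (c!·(1−ρ)²) = 0.106833·54.33210·0.4447/(120·0.30839)
= 0.06975

Final: 0.06975


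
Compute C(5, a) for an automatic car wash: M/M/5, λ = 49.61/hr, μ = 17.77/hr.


a = λ/μ = 2.7918; ρ = a/5 = 0.5584
P₀ = 0.058663 (from M/M/c formula)
C(c,a) = [a^c/(c!(1−ρ))]·P₀ = [169.59342/(120·0.4416)]·0.058663
= 3.20005·0.058663 = 0.187724

Final: 0.187724


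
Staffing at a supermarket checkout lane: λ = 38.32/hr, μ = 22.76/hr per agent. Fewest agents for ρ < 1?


Stability requires cμ > λ ⇔ c > λ/μ.
λ/μ = 38.32/22.76 = 1.6837
Minimum integer c = ⌊1.6837⌋ + 1 = 2
Check: 2·22.76 = 45.52 > 38.32, while 1·22.76 = 22.76 ≤ 38.32

Final: 2 servers


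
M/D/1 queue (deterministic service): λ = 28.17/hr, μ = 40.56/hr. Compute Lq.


ρ = 28.17/40.56 = 0.6945
M/D/1: Lq = ρ²/(2(1−ρ)) = 0.4824/(2·0.3055) = 0.78954

Final: 0.78954


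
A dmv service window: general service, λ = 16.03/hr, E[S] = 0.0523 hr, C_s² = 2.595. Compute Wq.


ρ = λ·E[S] = 16.03·0.0523 = 0.8384
E[S²] = E[S]²(1+C_s²) = 0.0523²·(1+2.595) = 0.009833
Wq = λ·E[S²]/(2(1−ρ)) = 16.03·0.009833/(2·0.1616) = 0.48762 hr

Final: 0.48762 hr


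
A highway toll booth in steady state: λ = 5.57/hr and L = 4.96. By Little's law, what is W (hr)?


W = L/λ = 4.96/5.57 = 0.8905 hr

Final: 0.8905 hr


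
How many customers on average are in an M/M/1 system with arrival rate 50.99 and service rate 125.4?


ρ = λ/μ = 50.99/125.4 = 0.4066
L = ρ/(1−ρ) = 0.4066/(1 − 0.4066) = 0.4066/0.5934 = 0.6853

Final: 0.6853


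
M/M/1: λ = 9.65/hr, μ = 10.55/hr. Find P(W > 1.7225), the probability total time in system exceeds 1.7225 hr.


W ~ Exponential(μ−λ) for M/M/1.
μ − λ = 10.55 − 9.65 = 0.9000
P(W > t) = e^{−(μ−λ)t} = e^{−1.5503} = 0.212195

Final: 0.212195


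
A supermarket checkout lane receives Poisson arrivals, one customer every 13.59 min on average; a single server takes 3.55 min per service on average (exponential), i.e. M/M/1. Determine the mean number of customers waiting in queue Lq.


λ = 60/13.59 = 4.4150 /hr
μ = 60/3.55 = 16.9014 /hr
ρ = λ/μ = 4.4150/16.9014 = 0.2612
Lq = ρ²/(1−ρ) = 0.06824/0.7388 = 0.09236

Final: 0.09236


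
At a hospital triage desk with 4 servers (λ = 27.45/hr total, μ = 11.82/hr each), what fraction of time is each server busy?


ρ = λ/(cμ) = 27.45/(4·11.82) = 27.45/47.28 = 0.5806

Final: 0.5806


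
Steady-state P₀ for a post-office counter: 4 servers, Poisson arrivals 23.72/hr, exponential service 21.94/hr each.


a = λ/μ = 23.72/21.94 = 1.0811; ρ = a/c = 0.2703
Σ_{k=0}^{3} a^k/k! (terms k=0..3) = 1.00000 + 1.08113 + 0.58442 + 0.21061 = 2.87616
Tail: a^4/(4!(1−ρ)) = 1.36619/(24·0.7297) = 0.07801
P₀ = 1/(2.87616 + 0.07801) = 1/2.95417 = 0.338504

Final: 0.338504


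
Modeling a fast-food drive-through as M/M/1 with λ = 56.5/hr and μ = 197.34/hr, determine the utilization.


ρ = λ/μ = 56.5/197.34 = 0.2863

Final: 0.2863


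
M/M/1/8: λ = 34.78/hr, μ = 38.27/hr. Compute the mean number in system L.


ρ = 34.78/38.27 = 0.9088
L = ρ[1 − (K+1)ρ^K + Kρ^(K+1)] / [(1−ρ)(1−ρ^(K+1))]
Numerator: 0.9088·(1 − 9·0.465338 + 8·0.422902) = 0.177374
Denominator: (0.09119)·(0.577098) = 0.052628
L = 0.177374/0.052628 = 3.3703

Final: 3.3703


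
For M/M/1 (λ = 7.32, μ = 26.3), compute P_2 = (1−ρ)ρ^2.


ρ = 7.32/26.3 = 0.2783
P_n = (1−ρ)·ρ^n = (1 − 0.2783)·0.2783^2 = 0.7217·0.077466 = 0.055905

Final: 0.055905


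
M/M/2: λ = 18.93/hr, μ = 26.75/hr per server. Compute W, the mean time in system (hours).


a = 0.7077; ρ = 0.3538; P₀ = 0.477288
Lq = P₀·a^c·ρ/(c!(1−ρ)²) = 0.10128
Wq = Lq/λ = 0.10128/18.93 = 0.005350 hr
W = Wq + 1/μ = 0.005350 + 0.03738 = 0.04273 hr

Final: 0.04273 hr


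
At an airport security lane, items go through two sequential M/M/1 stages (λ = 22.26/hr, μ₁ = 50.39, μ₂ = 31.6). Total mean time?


Each node sees arrival rate λ = 22.26/hr (tandem ⇒ throughput preserved).
W₁ = 1/(μ₁−λ) = 1/(50.39−22.26) = 0.03555 hr
W₂ = 1/(μ₂−λ) = 1/(31.6−22.26) = 0.10707 hr
W_total = W₁ + W₂ = 0.03555 + 0.10707 = 0.14262 hr

Final: 0.14262 hr


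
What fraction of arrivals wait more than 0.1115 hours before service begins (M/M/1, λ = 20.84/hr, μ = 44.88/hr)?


ρ = 20.84/44.88 = 0.4643
P(Wq > t) = ρ·e^{−(μ−λ)t} = 0.4643·e^{−2.6805}
= 0.4643·0.068532 = 0.031823

Final: 0.031823


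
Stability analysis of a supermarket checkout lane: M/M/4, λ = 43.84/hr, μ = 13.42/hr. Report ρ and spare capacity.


Total capacity cμ = 4·13.42 = 53.68/hr
ρ = λ/(cμ) = 43.84/53.68 = 0.8167
Stable ⇔ ρ < 1: YES
Spare capacity = cμ − λ = 53.68 − 43.84 = 9.84/hr

Final: ρ = 0.8167; stable; margin = 9.84/hr


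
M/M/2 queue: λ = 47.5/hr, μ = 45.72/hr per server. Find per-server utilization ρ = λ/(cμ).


ρ = λ/(cμ) = 47.5/(2·45.72) = 47.5/91.44 = 0.5195

Final: 0.5195


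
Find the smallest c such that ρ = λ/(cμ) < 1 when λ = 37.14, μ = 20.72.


Stability requires cμ > λ ⇔ c > λ/μ.
λ/μ = 37.14/20.72 = 1.7925
Minimum integer c = ⌊1.7925⌋ + 1 = 2
Check: 2·20.72 = 41.44 > 37.14, while 1·20.72 = 20.72 ≤ 37.14

Final: 2 servers


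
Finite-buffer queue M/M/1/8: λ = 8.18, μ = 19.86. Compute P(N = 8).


ρ = λ/μ = 8.18/19.86 = 0.4119
P_K = (1−ρ)ρ^K/(1−ρ^(K+1)) = (0.5881·0.0008283)/(1 − 0.0003412)
= 0.0004871/0.999659 = 0.0004873

Final: 0.0004873


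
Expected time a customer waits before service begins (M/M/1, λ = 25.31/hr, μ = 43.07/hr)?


ρ = 25.31/43.07 = 0.5876
Wq = ρ/(μ−λ) = 0.5876/(43.07 − 25.31) = 0.5876/17.76 = 0.03309 hr

Final: 0.03309 hr


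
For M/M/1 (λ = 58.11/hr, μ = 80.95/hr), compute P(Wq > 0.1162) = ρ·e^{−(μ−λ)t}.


ρ = 58.11/80.95 = 0.7179
P(Wq > t) = ρ·e^{−(μ−λ)t} = 0.7179·e^{−2.6540}
= 0.7179·0.070369 = 0.050514

Final: 0.050514


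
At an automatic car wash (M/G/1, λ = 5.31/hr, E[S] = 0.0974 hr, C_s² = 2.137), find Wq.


ρ = λ·E[S] = 5.31·0.0974 = 0.5172
E[S²] = E[S]²(1+C_s²) = 0.0974²·(1+2.137) = 0.029760
Wq = λ·E[S²]/(2(1−ρ)) = 5.31·0.029760/(2·0.4828) = 0.16365 hr

Final: 0.16365 hr


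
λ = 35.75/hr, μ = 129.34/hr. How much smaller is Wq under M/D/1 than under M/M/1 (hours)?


ρ = 35.75/129.34 = 0.2764
Wq(M/M/1) = ρ/(μ−λ) = 0.2764/93.59 = 0.002953 hr
Wq(M/D/1) = ρ/(2(μ−λ)) = 0.001477 hr
Savings = 0.002953 − 0.001477 = 0.001477 hr

Final: 0.001477 hr


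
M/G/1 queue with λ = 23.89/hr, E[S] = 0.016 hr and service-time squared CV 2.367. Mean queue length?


ρ = λ·E[S] = 23.89·0.016 = 0.3822
Lq = ρ²(1+C_s²)/(2(1−ρ)) = 0.1461·(1+2.367)/(2·0.6178)
= 0.1461·3.3670/1.2355 = 0.39817

Final: 0.39817


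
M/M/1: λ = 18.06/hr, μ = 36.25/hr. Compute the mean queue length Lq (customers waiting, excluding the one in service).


ρ = 18.06/36.25 = 0.4982
Lq = ρ²/(1−ρ) = 0.2482/0.5018 = 0.4946

Final: 0.4946


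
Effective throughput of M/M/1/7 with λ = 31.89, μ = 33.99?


ρ = 0.9382; P_K = (1−ρ)ρ^7/(1−ρ^8) = 0.098934
λ_eff = λ(1 − P_K) = 31.89·(1 − 0.098934) = 31.89·0.901066 = 28.7350 /hr

Final: 28.7350 /hr


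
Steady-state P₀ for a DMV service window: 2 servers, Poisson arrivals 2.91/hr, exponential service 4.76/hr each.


a = λ/μ = 2.91/4.76 = 0.6113; ρ = a/c = 0.3057
Σ_{k=0}^{1} a^k/k! (terms k=0..1) = 1.00000 + 0.61134 = 1.61134
Tail: a^2/(2!(1−ρ)) = 0.37374/(2·0.6943) = 0.26914
P₀ = 1/(1.61134 + 0.26914) = 1/1.88048 = 0.531778

Final: 0.531778


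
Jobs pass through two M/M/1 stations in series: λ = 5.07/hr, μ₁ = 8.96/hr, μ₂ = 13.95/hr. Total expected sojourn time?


Each node sees arrival rate λ = 5.07/hr (tandem ⇒ throughput preserved).
W₁ = 1/(μ₁−λ) = 1/(8.96−5.07) = 0.25707 hr
W₂ = 1/(μ₂−λ) = 1/(13.95−5.07) = 0.11261 hr
W_total = W₁ + W₂ = 0.25707 + 0.11261 = 0.36968 hr

Final: 0.36968 hr


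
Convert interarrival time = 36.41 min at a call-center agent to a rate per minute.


λ = 1/(interarrival time) in consistent units.
1 minute = 1 min, so λ = 1/36.41 = 0.02746 per minute

Final: 0.02746 /min


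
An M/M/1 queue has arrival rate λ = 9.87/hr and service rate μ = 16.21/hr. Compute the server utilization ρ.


ρ = λ/μ = 9.87/16.21 = 0.6089

Final: 0.6089


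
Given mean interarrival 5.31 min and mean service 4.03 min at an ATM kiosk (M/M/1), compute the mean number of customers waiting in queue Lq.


λ = 60/5.31 = 11.2994 /hr
μ = 60/4.03 = 14.8883 /hr
ρ = λ/μ = 11.2994/14.8883 = 0.7589
Lq = ρ²/(1−ρ) = 0.5760/0.2411 = 2.3895

Final: 2.3895


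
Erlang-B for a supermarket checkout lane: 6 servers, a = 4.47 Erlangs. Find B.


B(c,a) = (a^c/c!) / Σ_{k=0}^{c} a^k/k!
a^6/6! = 11.079308
Σ terms (k=0..6): 1.00000 + 4.47000 + 9.99045 + 14.88577 + 16.63485 + 14.87155 + 11.07931 = 72.931932
B = 11.079308/72.931932 = 0.151913

Final: 0.151913


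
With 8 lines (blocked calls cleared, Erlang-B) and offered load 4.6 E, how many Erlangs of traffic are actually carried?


B(8,4.6) = 0.052338 (Erlang-B)
Carried load = a(1 − B) = 4.6·(1 − 0.052338) = 4.6·0.947662 = 4.3592 E

Final: 4.3592 Erlangs


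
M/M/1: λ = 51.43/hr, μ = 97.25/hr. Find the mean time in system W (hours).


W = 1/(μ−λ) = 1/(97.25 − 51.43) = 1/45.82 = 0.02182 hr

Final: 0.02182 hr


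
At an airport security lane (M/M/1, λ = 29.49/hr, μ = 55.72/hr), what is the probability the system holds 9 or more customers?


ρ = 29.49/55.72 = 0.5293
P(N ≥ n) = ρ^n = 0.5293^9 = 0.003258

Final: 0.003258


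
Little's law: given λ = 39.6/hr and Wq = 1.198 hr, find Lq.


Lq = λWq = 39.6·1.198 = 47.4408

Final: 47.4408


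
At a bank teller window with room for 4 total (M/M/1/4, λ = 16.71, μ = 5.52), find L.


ρ = 16.71/5.52 = 3.0272
L = ρ[1 − (K+1)ρ^K + Kρ^(K+1)] / [(1−ρ)(1−ρ^(K+1))]
Numerator: 3.0272·(1 − 5·83.974899 + 4·254.206623) = 1810.104688
Denominator: (-2.0272)·(-253.206623) = 513.293860
L = 1810.104688/513.293860 = 3.5264

Final: 3.5264


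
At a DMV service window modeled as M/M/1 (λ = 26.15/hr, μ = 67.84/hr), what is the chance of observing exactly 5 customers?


ρ = 26.15/67.84 = 0.3855
P_n = (1−ρ)·ρ^n = (1 − 0.3855)·0.3855^5 = 0.6145·0.008510 = 0.005230

Final: 0.005230


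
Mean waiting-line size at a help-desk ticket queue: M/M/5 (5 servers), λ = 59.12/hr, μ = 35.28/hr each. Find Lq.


a = λ/μ = 1.6757; ρ = a/5 = 0.3351
P₀ = 0.186629
Lq = P₀·a^c·ρ / (c!·(1−ρ)²) = 0.186629·13.21385·0.3351/(120·0.44203)
= 0.01558

Final: 0.01558


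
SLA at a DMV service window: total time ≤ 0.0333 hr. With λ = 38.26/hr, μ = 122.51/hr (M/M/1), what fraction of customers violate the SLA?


W ~ Exponential(μ−λ) for M/M/1.
μ − λ = 122.51 − 38.26 = 84.2500
P(W > t) = e^{−(μ−λ)t} = e^{−2.8055} = 0.060475

Final: 0.060475


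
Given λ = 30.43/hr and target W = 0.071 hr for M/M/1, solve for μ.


W = 1/(μ−λ) ⇒ μ − λ = 1/W = 1/0.071 = 14.0845
μ = λ + 1/W = 30.43 + 14.0845 = 44.5145 per hr

Final: 44.5145 /hr


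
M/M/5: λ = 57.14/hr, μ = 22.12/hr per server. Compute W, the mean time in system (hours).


a = 2.5832; ρ = 0.5166; P₀ = 0.073364
Lq = P₀·a^c·ρ/(c!(1−ρ)²) = 0.15549
Wq = Lq/λ = 0.15549/57.14 = 0.002721 hr
W = Wq + 1/μ = 0.002721 + 0.04521 = 0.04793 hr

Final: 0.04793 hr


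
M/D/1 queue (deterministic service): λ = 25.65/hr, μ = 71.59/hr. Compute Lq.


ρ = 25.65/71.59 = 0.3583
M/D/1: Lq = ρ²/(2(1−ρ)) = 0.1284/(2·0.6417) = 0.10002

Final: 0.10002


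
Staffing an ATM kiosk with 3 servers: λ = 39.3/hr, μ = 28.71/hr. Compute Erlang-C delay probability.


a = λ/μ = 1.3689; ρ = a/3 = 0.4563
P₀ = 0.244380 (from M/M/c formula)
C(c,a) = [a^c/(c!(1−ρ))]·P₀ = [2.56495/(6·0.5437)]·0.244380
= 0.78624·0.244380 = 0.192142

Final: 0.192142


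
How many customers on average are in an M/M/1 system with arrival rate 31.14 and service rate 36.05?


ρ = λ/μ = 31.14/36.05 = 0.8638
L = ρ/(1−ρ) = 0.8638/(1 − 0.8638) = 0.8638/0.1362 = 6.3422

Final: 6.3422


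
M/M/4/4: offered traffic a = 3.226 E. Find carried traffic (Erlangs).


B(4,3.226) = 0.230977 (Erlang-B)
Carried load = a(1 − B) = 3.226·(1 − 0.230977) = 3.226·0.769023 = 2.4809 E

Final: 2.4809 Erlangs


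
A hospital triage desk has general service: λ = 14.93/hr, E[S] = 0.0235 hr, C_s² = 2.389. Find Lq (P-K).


ρ = λ·E[S] = 14.93·0.0235 = 0.3509
Lq = ρ²(1+C_s²)/(2(1−ρ)) = 0.1231·(1+2.389)/(2·0.6491)
= 0.1231·3.3890/1.2983 = 0.32133

Final: 0.32133


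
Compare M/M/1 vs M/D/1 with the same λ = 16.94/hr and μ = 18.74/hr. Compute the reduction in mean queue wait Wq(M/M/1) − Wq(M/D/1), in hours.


ρ = 16.94/18.74 = 0.9039
Wq(M/M/1) = ρ/(μ−λ) = 0.9039/1.80 = 0.50219 hr
Wq(M/D/1) = ρ/(2(μ−λ)) = 0.25110 hr
Savings = 0.50219 − 0.25110 = 0.25110 hr

Final: 0.25110 hr


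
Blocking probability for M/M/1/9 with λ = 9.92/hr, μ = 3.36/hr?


ρ = λ/μ = 9.92/3.36 = 2.9524
P_K = (1−ρ)ρ^K/(1−ρ^(K+1)) = (-1.9524·17043.216186)/(1 − 50318.066835)
= -33274.850649/-50317.066835 = 0.661303

Final: 0.661303


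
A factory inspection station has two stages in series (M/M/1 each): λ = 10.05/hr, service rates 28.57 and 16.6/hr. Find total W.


Each node sees arrival rate λ = 10.05/hr (tandem ⇒ throughput preserved).
W₁ = 1/(μ₁−λ) = 1/(28.57−10.05) = 0.05400 hr
W₂ = 1/(μ₂−λ) = 1/(16.6−10.05) = 0.15267 hr
W_total = W₁ + W₂ = 0.05400 + 0.15267 = 0.20667 hr

Final: 0.20667 hr


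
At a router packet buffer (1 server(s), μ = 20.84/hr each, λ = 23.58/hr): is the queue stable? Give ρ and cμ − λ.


Total capacity cμ = 1·20.84 = 20.84/hr
ρ = λ/(cμ) = 23.58/20.84 = 1.1315
Stable ⇔ ρ < 1: NO
Spare capacity = cμ − λ = 20.84 − 23.58 = -2.74/hr

Final: ρ = 1.1315; unstable; margin = -2.74/hr


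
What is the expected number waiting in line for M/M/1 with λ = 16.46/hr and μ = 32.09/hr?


ρ = 16.46/32.09 = 0.5129
Lq = ρ²/(1−ρ) = 0.2631/0.4871 = 0.5402

Final: 0.5402


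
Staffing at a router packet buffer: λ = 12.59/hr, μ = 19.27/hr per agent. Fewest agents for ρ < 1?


Stability requires cμ > λ ⇔ c > λ/μ.
λ/μ = 12.59/19.27 = 0.6533
Minimum integer c = ⌊0.6533⌋ + 1 = 1
Check: 1·19.27 = 19.27 > 12.59, while 0·19.27 = 0.00 ≤ 12.59

Final: 1 servers


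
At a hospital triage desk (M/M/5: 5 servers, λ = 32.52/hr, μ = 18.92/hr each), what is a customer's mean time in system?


a = 1.7188; ρ = 0.3438; P₀ = 0.178684
Lq = P₀·a^c·ρ/(c!(1−ρ)²) = 0.01783
Wq = Lq/λ = 0.01783/32.52 = 0.0005483 hr
W = Wq + 1/μ = 0.0005483 + 0.05285 = 0.05340 hr

Final: 0.05340 hr


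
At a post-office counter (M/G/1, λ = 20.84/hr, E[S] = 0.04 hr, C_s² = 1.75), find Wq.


ρ = λ·E[S] = 20.84·0.04 = 0.8336
E[S²] = E[S]²(1+C_s²) = 0.04²·(1+1.75) = 0.004400
Wq = λ·E[S²]/(2(1−ρ)) = 20.84·0.004400/(2·0.1664) = 0.27553 hr

Final: 0.27553 hr


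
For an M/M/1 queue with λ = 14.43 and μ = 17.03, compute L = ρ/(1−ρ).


ρ = λ/μ = 14.43/17.03 = 0.8473
L = ρ/(1−ρ) = 0.8473/(1 − 0.8473) = 0.8473/0.1527 = 5.5500

Final: 5.5500


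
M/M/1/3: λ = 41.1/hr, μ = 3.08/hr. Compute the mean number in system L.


ρ = 41.1/3.08 = 13.3442
L = ρ[1 − (K+1)ρ^K + Kρ^(K+1)] / [(1−ρ)(1−ρ^(K+1))]
Numerator: 13.3442·(1 − 4·2376.147062 + 3·31707.676710) = 1142519.175752
Denominator: (-12.3442)·(-31706.676710) = 391392.158613
L = 1142519.175752/391392.158613 = 2.9191

Final: 2.9191


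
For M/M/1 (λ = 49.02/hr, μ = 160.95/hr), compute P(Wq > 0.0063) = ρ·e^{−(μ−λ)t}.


ρ = 49.02/160.95 = 0.3046
P(Wq > t) = ρ·e^{−(μ−λ)t} = 0.3046·e^{−0.7052}
= 0.3046·0.494030 = 0.150465

Final: 0.150465


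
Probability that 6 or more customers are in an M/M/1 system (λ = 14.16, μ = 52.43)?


ρ = 14.16/52.43 = 0.2701
P(N ≥ n) = ρ^n = 0.2701^6 = 0.0003881

Final: 0.0003881


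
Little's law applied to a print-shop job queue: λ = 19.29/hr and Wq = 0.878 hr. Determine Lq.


Lq = λWq = 19.29·0.878 = 16.9366

Final: 16.9366


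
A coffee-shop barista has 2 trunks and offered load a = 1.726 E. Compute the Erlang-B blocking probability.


B(c,a) = (a^c/c!) / Σ_{k=0}^{c} a^k/k!
a^2/2! = 1.489538
Σ terms (k=0..2): 1.00000 + 1.72600 + 1.48954 = 4.215538
B = 1.489538/4.215538 = 0.353345

Final: 0.353345


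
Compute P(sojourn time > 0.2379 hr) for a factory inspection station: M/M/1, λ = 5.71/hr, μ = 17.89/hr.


W ~ Exponential(μ−λ) for M/M/1.
μ − λ = 17.89 − 5.71 = 12.1800
P(W > t) = e^{−(μ−λ)t} = e^{−2.8976} = 0.055154

Final: 0.055154


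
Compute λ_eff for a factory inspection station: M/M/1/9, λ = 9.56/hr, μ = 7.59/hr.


ρ = 1.2596; P_K = (1−ρ)ρ^9/(1−ρ^10) = 0.228837
λ_eff = λ(1 − P_K) = 9.56·(1 − 0.228837) = 9.56·0.771163 = 7.3723 /hr

Final: 7.3723 /hr


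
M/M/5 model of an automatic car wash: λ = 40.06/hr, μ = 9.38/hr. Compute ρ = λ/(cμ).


ρ = λ/(cμ) = 40.06/(5·9.38) = 40.06/46.90 = 0.8542

Final: 0.8542


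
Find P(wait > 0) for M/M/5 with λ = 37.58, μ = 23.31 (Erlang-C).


a = λ/μ = 1.6122; ρ = a/5 = 0.3224
P₀ = 0.198983 (from M/M/c formula)
C(c,a) = [a^c/(c!(1−ρ))]·P₀ = [10.89112/(120·0.6776)]·0.198983
= 0.13395·0.198983 = 0.026654

Final: 0.026654


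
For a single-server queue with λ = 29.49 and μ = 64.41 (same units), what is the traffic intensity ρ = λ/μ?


ρ = λ/μ = 29.49/64.41 = 0.4578

Final: 0.4578


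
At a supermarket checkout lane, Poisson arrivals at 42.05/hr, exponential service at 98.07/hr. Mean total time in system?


W = 1/(μ−λ) = 1/(98.07 − 42.05) = 1/56.02 = 0.01785 hr

Final: 0.01785 hr


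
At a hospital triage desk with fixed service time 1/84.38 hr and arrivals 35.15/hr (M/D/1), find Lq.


ρ = 35.15/84.38 = 0.4166
M/D/1: Lq = ρ²/(2(1−ρ)) = 0.1735/(2·0.5834) = 0.14871

Final: 0.14871


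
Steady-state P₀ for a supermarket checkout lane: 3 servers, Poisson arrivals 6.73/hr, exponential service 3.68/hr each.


a = λ/μ = 6.73/3.68 = 1.8288; ρ = a/c = 0.6096
Σ_{k=0}^{2} a^k/k! (terms k=0..2) = 1.00000 + 1.82880 + 1.67226 = 4.50107
Tail: a^3/(3!(1−ρ)) = 6.11648/(6·0.3904) = 2.61121
P₀ = 1/(4.50107 + 2.61121) = 1/7.11228 = 0.140602

Final: 0.140602


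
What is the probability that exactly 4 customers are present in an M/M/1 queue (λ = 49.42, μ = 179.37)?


ρ = 49.42/179.37 = 0.2755
P_n = (1−ρ)·ρ^n = (1 − 0.2755)·0.2755^4 = 0.7245·0.005763 = 0.004175

Final: 0.004175


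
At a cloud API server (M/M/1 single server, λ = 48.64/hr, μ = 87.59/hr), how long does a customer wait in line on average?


ρ = 48.64/87.59 = 0.5553
Wq = ρ/(μ−λ) = 0.5553/(87.59 − 48.64) = 0.5553/38.95 = 0.01426 hr

Final: 0.01426 hr


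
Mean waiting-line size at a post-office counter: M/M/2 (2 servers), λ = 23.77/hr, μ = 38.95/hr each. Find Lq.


a = λ/μ = 0.6103; ρ = a/2 = 0.3051
P₀ = 0.532409
Lq = P₀·a^c·ρ / (c!·(1−ρ)²) = 0.532409·0.37243·0.3051/(2·0.48284)
= 0.06265

Final: 0.06265


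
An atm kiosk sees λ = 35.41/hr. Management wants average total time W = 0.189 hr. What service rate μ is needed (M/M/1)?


W = 1/(μ−λ) ⇒ μ − λ = 1/W = 1/0.189 = 5.2910
μ = λ + 1/W = 35.41 + 5.2910 = 40.7010 per hr

Final: 40.7010 /hr


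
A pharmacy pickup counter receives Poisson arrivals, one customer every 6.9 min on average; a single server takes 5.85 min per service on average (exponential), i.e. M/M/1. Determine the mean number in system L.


λ = 60/6.9 = 8.6957 /hr
μ = 60/5.85 = 10.2564 /hr
ρ = λ/μ = 8.6957/10.2564 = 0.8478
L = ρ/(1−ρ) = 0.8478/0.1522 = 5.5714

Final: 5.5714


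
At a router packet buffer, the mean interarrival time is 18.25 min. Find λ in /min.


λ = 1/(interarrival time) in consistent units.
1 minute = 1 min, so λ = 1/18.25 = 0.05479 per minute

Final: 0.05479 /min


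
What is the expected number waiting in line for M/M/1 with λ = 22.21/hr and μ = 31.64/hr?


ρ = 22.21/31.64 = 0.7020
Lq = ρ²/(1−ρ) = 0.4927/0.2980 = 1.6533

Final: 1.6533


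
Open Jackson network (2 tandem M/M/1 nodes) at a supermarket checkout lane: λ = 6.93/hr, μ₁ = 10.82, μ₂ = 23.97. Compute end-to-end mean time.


Each node sees arrival rate λ = 6.93/hr (tandem ⇒ throughput preserved).
W₁ = 1/(μ₁−λ) = 1/(10.82−6.93) = 0.25707 hr
W₂ = 1/(μ₂−λ) = 1/(23.97−6.93) = 0.05869 hr
W_total = W₁ + W₂ = 0.25707 + 0.05869 = 0.31575 hr

Final: 0.31575 hr


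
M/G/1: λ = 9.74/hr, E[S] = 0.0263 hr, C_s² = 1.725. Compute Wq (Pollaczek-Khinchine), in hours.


ρ = λ·E[S] = 9.74·0.0263 = 0.2562
E[S²] = E[S]²(1+C_s²) = 0.0263²·(1+1.725) = 0.001885
Wq = λ·E[S²]/(2(1−ρ)) = 9.74·0.001885/(2·0.7438) = 0.01234 hr

Final: 0.01234 hr


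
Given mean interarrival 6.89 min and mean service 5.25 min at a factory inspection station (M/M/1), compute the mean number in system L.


λ = 60/6.89 = 8.7083 /hr
μ = 60/5.25 = 11.4286 /hr
ρ = λ/μ = 8.7083/11.4286 = 0.7620
L = ρ/(1−ρ) = 0.7620/0.2380 = 3.2012

Final: 3.2012


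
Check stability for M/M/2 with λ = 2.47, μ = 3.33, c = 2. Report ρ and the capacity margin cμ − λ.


Total capacity cμ = 2·3.33 = 6.66/hr
ρ = λ/(cμ) = 2.47/6.66 = 0.3709
Stable ⇔ ρ < 1: YES
Spare capacity = cμ − λ = 6.66 − 2.47 = 4.19/hr

Final: ρ = 0.3709; stable; margin = 4.19/hr


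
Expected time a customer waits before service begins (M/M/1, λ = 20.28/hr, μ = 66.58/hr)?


ρ = 20.28/66.58 = 0.3046
Wq = ρ/(μ−λ) = 0.3046/(66.58 − 20.28) = 0.3046/46.30 = 0.006579 hr

Final: 0.006579 hr


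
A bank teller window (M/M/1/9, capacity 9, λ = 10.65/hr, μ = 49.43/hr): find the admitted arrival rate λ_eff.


ρ = 0.2155; P_K = (1−ρ)ρ^9/(1−ρ^10) = 0.0000007850
λ_eff = λ(1 − P_K) = 10.65·(1 − 0.0000007850) = 10.65·0.999999 = 10.6500 /hr

Final: 10.6500 /hr
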